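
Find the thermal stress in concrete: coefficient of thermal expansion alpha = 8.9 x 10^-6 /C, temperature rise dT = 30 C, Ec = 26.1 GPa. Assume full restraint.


sigma = alpha * dT * Ec
= 8.9e-6 * 30 * 26.1 * 1000
= 6.969 MPa

6.969


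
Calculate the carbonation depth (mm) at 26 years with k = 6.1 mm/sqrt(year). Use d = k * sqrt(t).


depth = k * sqrt(t)
= 6.1 * sqrt(26)
= 31.1 mm

31.1


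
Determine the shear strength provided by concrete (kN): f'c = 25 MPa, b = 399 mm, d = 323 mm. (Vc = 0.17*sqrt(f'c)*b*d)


Vc = 0.17 * sqrt(25) * 399 * 323 / 1000
= 109.55 kN

109.55


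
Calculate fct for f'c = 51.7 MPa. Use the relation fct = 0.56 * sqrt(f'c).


fct = 0.56 * sqrt(51.7)
= 0.56 * 7.19
= 4.027 MPa

4.027


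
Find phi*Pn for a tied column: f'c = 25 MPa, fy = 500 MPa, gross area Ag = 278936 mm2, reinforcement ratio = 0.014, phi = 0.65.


Ast = rho * Ag = 0.014 * 278936 = 3905.104 mm2
phi*Pn = 0.65 * 0.80 * (0.85 * 25 * (278936 - 3905.104) + 500 * 3905.104) / 1000
= 4054.42 kN

4054.42


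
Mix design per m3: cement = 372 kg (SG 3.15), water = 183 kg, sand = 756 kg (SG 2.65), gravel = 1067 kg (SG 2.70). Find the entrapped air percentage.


Vol cement = 372 / (3.15 * 1000) = 0.118095 m3
Vol water = 183 / 1000 = 0.183 m3
Vol sand = 756 / (2.65 * 1000) = 0.285283 m3
Vol gravel = 1067 / (2.70 * 1000) = 0.395185 m3
Total solid + water volume = 0.981563 m3
Air = (1 - 0.981563) * 100 = 1.84%

1.84


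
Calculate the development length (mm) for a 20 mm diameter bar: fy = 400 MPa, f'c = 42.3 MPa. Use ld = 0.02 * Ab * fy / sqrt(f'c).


Ab = pi * 20^2 / 4 = 314.159 mm2
ld = 0.02 * 314.159 * 400 / sqrt(42.3)
= 386.4 mm

386.4


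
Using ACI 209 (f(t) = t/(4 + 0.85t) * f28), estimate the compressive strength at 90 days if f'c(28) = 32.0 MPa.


f(90) = 90 / (4 + 0.85 * 90) * 32.0
= 90 / 80.5 * 32.0
= 35.78 MPa

35.78


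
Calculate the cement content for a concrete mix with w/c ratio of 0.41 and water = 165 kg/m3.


Cement = water / (w/c)
= 165 / 0.41
= 402.4 kg/m3

402.4


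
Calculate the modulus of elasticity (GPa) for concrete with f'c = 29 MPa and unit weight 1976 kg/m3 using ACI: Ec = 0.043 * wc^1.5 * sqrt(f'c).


Ec = 0.043 * 1976^1.5 * sqrt(29) / 1000
= 20.34 GPa

20.34


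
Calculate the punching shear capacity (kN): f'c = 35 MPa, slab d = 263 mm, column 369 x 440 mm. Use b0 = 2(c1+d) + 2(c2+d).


b0 = 2*(369 + 263) + 2*(440 + 263) = 2670 mm
Vc = 0.33 * sqrt(35) * 2670 * 263 / 1000
= 1370.93 kN

1370.93


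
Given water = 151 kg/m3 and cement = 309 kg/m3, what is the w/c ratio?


w/c = water / cement
w/c = 151 / 309 = 0.489

0.489


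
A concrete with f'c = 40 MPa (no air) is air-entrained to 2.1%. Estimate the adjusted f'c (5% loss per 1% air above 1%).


Strength loss = (2.1 - 1) * 5 = 5.5%
f'c = 40 * (1 - 5.5/100)
= 37.8 MPa

37.8


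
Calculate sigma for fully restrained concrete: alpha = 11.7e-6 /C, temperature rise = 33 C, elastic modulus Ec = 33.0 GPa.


sigma = alpha * dT * Ec
= 11.7e-6 * 33 * 33.0 * 1000
= 12.741 MPa

12.741


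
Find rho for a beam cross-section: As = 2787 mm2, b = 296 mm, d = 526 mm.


rho = As / (b * d)
= 2787 / (296 * 526)
= 0.0179

0.0179


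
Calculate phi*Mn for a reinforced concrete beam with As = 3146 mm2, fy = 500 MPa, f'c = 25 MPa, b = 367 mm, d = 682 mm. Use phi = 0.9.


a = As * fy / (0.85 * f'c * b)
= 3146 * 500 / (0.85 * 25 * 367)
= 201.699 mm
Mn = As * fy * (d - a/2) / 10^6
= 914.1497 kN-m
phi*Mn = 0.9 * 914.1497 = 822.73 kN-m

822.73


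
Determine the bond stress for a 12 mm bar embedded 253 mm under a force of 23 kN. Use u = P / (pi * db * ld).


u = P / (pi * db * ld)
= 23 * 1000 / (pi * 12 * 253)
= 2.411 MPa

2.411


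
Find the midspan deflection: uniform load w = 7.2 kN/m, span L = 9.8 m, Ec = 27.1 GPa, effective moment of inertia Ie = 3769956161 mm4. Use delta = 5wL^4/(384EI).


Convert: L = 9.8 m = 9800 mm, Ec = 27.1 GPa = 27100 MPa
delta = 5 * 7.2 * 9800^4 / (384 * 27100 * 3769956161)
= 8.46 mm

8.46


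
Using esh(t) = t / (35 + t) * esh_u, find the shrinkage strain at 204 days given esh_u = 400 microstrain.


esh(204) = 204 / (35 + 204) * 400
= 204 / 239 * 400
= 341.4 microstrain

341.4


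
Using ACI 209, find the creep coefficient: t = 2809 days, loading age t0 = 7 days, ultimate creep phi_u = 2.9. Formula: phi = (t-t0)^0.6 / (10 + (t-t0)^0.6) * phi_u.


dt = 2809 - 7 = 2802
phi = 2802^0.6 / (10 + 2802^0.6) * 2.9
= 2.672

2.672


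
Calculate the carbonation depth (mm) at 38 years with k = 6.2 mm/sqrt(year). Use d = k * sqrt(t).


depth = k * sqrt(t)
= 6.2 * sqrt(38)
= 38.22 mm

38.22


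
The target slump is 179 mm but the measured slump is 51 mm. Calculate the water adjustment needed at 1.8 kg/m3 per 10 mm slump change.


Difference = 179 - 51 = 128 mm
Water adjustment = 128 * 1.8 / 10 = 23.0 kg/m3

23.0


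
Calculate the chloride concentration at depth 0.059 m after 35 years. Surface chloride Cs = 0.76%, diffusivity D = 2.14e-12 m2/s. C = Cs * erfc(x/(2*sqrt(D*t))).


t_seconds = 35 * 365.25 * 24 * 3600 = 1104516000.0 s
arg = 0.059 / (2 * sqrt(2.14e-12 * 1104516000.0))
= 0.6068
erfc(0.6068) = 0.3908
C = 0.76 * 0.3908 = 0.297%

0.297


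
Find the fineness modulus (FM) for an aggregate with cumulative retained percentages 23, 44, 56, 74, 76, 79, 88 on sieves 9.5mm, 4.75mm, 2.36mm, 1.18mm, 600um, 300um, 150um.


FM = sum(cumulative % retained) / 100
= 440 / 100
= 4.4

4.4


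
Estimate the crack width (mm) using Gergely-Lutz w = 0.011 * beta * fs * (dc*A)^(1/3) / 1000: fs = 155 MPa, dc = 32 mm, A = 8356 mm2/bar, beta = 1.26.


w = 0.011 * beta * fs * (dc * A)^(1/3) / 1000
= 0.011 * 1.26 * 155 * (32 * 8356)^(1/3) / 1000
= 0.138 mm

0.138


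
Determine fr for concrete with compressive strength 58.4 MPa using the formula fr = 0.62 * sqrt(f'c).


fr = 0.62 * sqrt(58.4)
= 4.738 MPa

4.738


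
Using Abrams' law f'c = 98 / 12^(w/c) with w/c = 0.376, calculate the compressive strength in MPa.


f'c = 98 / 12^0.376
= 98 / 2.545
= 38.5 MPa

38.5


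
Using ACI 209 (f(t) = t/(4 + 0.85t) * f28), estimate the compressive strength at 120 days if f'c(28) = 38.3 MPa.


f(120) = 120 / (4 + 0.85 * 120) * 38.3
= 120 / 106.0 * 38.3
= 43.36 MPa

43.36


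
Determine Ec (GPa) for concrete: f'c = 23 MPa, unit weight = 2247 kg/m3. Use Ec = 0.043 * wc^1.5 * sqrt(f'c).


Ec = 0.043 * 2247^1.5 * sqrt(23) / 1000
= 21.97 GPa

21.97


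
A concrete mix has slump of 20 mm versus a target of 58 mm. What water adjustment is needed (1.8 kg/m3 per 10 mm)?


Difference = 58 - 20 = 38 mm
Water adjustment = 38 * 1.8 / 10 = 6.8 kg/m3

6.8


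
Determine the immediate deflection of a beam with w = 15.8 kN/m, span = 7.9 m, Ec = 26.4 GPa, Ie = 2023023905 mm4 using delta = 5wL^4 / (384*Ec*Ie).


Convert: L = 7.9 m = 7900 mm, Ec = 26.4 GPa = 26400 MPa
delta = 5 * 15.8 * 7900^4 / (384 * 26400 * 2023023905)
= 15.0 mm

15.0


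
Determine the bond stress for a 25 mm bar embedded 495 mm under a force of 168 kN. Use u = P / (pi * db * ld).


u = P / (pi * db * ld)
= 168 * 1000 / (pi * 25 * 495)
= 4.321 MPa

4.321


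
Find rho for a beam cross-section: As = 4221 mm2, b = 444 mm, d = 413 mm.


rho = As / (b * d)
= 4221 / (444 * 413)
= 0.023

0.023


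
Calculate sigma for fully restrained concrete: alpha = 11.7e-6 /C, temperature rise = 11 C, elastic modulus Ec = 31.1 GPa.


sigma = alpha * dT * Ec
= 11.7e-6 * 11 * 31.1 * 1000
= 4.003 MPa

4.003


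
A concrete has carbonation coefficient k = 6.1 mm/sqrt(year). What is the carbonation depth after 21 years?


depth = k * sqrt(t)
= 6.1 * sqrt(21)
= 27.95 mm

27.95


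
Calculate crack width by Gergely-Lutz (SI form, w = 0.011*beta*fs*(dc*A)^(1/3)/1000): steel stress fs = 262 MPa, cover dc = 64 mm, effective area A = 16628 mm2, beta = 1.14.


w = 0.011 * beta * fs * (dc * A)^(1/3) / 1000
= 0.011 * 1.14 * 262 * (64 * 16628)^(1/3) / 1000
= 0.335 mm

0.335


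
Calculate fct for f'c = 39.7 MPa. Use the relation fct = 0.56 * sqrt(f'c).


fct = 0.56 * sqrt(39.7)
= 0.56 * 6.301
= 3.528 MPa

3.528


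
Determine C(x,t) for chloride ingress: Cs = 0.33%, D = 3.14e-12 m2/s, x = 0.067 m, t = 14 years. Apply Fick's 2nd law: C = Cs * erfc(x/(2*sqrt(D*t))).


t_seconds = 14 * 365.25 * 24 * 3600 = 441806400.0 s
arg = 0.067 / (2 * sqrt(3.14e-12 * 441806400.0))
= 0.8994
erfc(0.8994) = 0.2034
C = 0.33 * 0.2034 = 0.0671%

0.0671


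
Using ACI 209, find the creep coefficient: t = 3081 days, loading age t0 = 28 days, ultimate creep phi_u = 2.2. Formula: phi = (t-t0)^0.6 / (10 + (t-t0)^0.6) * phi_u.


dt = 3081 - 28 = 3053
phi = 3053^0.6 / (10 + 3053^0.6) * 2.2
= 2.035

2.035


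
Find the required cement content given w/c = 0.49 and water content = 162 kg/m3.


Cement = water / (w/c)
= 162 / 0.49
= 330.6 kg/m3

330.6


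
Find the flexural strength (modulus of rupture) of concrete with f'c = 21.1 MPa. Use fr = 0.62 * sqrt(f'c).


fr = 0.62 * sqrt(21.1)
= 2.848 MPa

2.848


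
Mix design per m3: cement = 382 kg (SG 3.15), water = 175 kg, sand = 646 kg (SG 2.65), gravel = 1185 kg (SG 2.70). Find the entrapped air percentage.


Vol cement = 382 / (3.15 * 1000) = 0.12127 m3
Vol water = 175 / 1000 = 0.175 m3
Vol sand = 646 / (2.65 * 1000) = 0.243774 m3
Vol gravel = 1185 / (2.70 * 1000) = 0.438889 m3
Total solid + water volume = 0.978932 m3
Air = (1 - 0.978932) * 100 = 2.11%

2.11


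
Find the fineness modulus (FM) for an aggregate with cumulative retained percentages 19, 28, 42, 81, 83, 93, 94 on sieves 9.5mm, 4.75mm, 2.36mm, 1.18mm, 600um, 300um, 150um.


FM = sum(cumulative % retained) / 100
= 440 / 100
= 4.4

4.4


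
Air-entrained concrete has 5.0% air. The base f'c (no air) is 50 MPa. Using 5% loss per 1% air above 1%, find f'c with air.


Strength loss = (5.0 - 1) * 5 = 20.0%
f'c = 50 * (1 - 20.0/100)
= 40.0 MPa

40.0


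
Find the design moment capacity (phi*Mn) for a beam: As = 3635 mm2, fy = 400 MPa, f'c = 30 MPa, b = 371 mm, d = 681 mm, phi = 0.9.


a = As * fy / (0.85 * f'c * b)
= 3635 * 400 / (0.85 * 30 * 371)
= 153.6917 mm
Mn = As * fy * (d - a/2) / 10^6
= 878.4402 kN-m
phi*Mn = 0.9 * 878.4402 = 790.6 kN-m

790.6


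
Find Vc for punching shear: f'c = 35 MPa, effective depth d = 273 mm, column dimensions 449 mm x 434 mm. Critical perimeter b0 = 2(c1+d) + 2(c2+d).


b0 = 2*(449 + 273) + 2*(434 + 273) = 2858 mm
Vc = 0.33 * sqrt(35) * 2858 * 273 / 1000
= 1523.26 kN

1523.26


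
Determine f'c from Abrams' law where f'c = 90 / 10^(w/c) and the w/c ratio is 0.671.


f'c = 90 / 10^0.671
= 90 / 4.688
= 19.2 MPa

19.2


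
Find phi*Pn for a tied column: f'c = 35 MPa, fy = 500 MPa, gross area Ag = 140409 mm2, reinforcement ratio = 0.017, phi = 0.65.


Ast = rho * Ag = 0.017 * 140409 = 2386.953 mm2
phi*Pn = 0.65 * 0.80 * (0.85 * 35 * (140409 - 2386.953) + 500 * 2386.953) / 1000
= 2755.81 kN

2755.81


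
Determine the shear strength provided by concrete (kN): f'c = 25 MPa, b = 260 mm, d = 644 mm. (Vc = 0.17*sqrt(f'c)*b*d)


Vc = 0.17 * sqrt(25) * 260 * 644 / 1000
= 142.32 kN

142.32


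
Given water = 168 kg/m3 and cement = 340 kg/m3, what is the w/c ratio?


w/c = water / cement
w/c = 168 / 340 = 0.494

0.494


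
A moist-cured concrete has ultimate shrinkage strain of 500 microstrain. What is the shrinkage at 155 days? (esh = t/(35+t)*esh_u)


esh(155) = 155 / (35 + 155) * 500
= 155 / 190 * 500
= 407.9 microstrain

407.9


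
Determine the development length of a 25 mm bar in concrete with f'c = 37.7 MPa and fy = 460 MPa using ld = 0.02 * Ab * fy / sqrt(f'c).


Ab = pi * 25^2 / 4 = 490.874 mm2
ld = 0.02 * 490.874 * 460 / sqrt(37.7)
= 735.5 mm

735.5


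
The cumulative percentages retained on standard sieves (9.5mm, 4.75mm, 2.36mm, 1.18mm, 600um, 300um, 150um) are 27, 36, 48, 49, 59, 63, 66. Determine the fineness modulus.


FM = sum(cumulative % retained) / 100
= 348 / 100
= 3.48

3.48


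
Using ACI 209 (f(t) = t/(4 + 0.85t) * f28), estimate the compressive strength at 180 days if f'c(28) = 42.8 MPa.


f(180) = 180 / (4 + 0.85 * 180) * 42.8
= 180 / 157.0 * 42.8
= 49.07 MPa

49.07


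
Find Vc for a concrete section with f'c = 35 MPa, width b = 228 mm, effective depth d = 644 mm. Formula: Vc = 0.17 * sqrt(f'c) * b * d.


Vc = 0.17 * sqrt(35) * 228 * 644 / 1000
= 147.67 kN

147.67


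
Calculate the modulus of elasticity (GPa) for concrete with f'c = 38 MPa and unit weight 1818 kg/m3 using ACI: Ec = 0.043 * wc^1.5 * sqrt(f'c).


Ec = 0.043 * 1818^1.5 * sqrt(38) / 1000
= 20.55 GPa

20.55


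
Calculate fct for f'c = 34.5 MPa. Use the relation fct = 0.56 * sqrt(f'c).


fct = 0.56 * sqrt(34.5)
= 0.56 * 5.874
= 3.289 MPa

3.289


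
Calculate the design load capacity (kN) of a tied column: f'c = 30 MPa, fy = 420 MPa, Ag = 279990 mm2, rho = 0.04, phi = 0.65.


Ast = rho * Ag = 0.04 * 279990 = 11199.6 mm2
phi*Pn = 0.65 * 0.80 * (0.85 * 30 * (279990 - 11199.6) + 420 * 11199.6) / 1000
= 6010.15 kN

6010.15


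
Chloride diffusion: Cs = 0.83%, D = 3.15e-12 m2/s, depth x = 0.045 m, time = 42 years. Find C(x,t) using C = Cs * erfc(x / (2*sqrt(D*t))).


t_seconds = 42 * 365.25 * 24 * 3600 = 1325419200.0 s
arg = 0.045 / (2 * sqrt(3.15e-12 * 1325419200.0))
= 0.3482
erfc(0.3482) = 0.6224
C = 0.83 * 0.6224 = 0.5166%

0.5166


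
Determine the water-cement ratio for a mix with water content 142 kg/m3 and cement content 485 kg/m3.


w/c = water / cement
w/c = 142 / 485 = 0.293

0.293


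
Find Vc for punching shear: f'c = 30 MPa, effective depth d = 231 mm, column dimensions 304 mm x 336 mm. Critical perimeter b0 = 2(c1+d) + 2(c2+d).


b0 = 2*(304 + 231) + 2*(336 + 231) = 2204 mm
Vc = 0.33 * sqrt(30) * 2204 * 231 / 1000
= 920.23 kN

920.23


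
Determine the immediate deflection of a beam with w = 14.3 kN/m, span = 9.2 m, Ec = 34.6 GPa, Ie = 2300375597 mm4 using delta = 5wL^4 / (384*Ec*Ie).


Convert: L = 9.2 m = 9200 mm, Ec = 34.6 GPa = 34600 MPa
delta = 5 * 14.3 * 9200^4 / (384 * 34600 * 2300375597)
= 16.76 mm

16.76


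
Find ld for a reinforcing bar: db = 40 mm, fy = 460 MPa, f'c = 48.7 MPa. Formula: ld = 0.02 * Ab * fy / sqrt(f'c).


Ab = pi * 40^2 / 4 = 1256.637 mm2
ld = 0.02 * 1256.637 * 460 / sqrt(48.7)
= 1656.7 mm

1656.7


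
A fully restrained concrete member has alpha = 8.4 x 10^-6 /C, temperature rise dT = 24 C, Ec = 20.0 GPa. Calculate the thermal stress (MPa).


sigma = alpha * dT * Ec
= 8.4e-6 * 24 * 20.0 * 1000
= 4.032 MPa

4.032


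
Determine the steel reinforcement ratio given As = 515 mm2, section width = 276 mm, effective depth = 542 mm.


rho = As / (b * d)
= 515 / (276 * 542)
= 0.0034

0.0034


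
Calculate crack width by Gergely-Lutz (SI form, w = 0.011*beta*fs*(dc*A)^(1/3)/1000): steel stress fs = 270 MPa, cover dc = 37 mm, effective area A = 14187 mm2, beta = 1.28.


w = 0.011 * beta * fs * (dc * A)^(1/3) / 1000
= 0.011 * 1.28 * 270 * (37 * 14187)^(1/3) / 1000
= 0.307 mm

0.307


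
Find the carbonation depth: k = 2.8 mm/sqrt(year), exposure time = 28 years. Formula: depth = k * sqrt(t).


depth = k * sqrt(t)
= 2.8 * sqrt(28)
= 14.82 mm

14.82


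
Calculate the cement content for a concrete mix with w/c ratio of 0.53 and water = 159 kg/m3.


Cement = water / (w/c)
= 159 / 0.53
= 300.0 kg/m3

300.0


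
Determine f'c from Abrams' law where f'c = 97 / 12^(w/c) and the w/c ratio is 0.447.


f'c = 97 / 12^0.447
= 97 / 3.037
= 31.94 MPa

31.94


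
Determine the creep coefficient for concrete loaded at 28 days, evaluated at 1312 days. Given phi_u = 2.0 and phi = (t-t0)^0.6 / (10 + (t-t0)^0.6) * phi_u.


dt = 1312 - 28 = 1284
phi = 1284^0.6 / (10 + 1284^0.6) * 2.0
= 1.76

1.76


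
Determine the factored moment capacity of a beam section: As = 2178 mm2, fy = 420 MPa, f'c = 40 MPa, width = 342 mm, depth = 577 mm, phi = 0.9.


a = As * fy / (0.85 * f'c * b)
= 2178 * 420 / (0.85 * 40 * 342)
= 78.6687 mm
Mn = As * fy * (d - a/2) / 10^6
= 491.835 kN-m
phi*Mn = 0.9 * 491.835 = 442.65 kN-m

442.65


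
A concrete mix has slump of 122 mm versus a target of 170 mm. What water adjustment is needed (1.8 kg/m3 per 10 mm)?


Difference = 170 - 122 = 48 mm
Water adjustment = 48 * 1.8 / 10 = 8.6 kg/m3

8.6


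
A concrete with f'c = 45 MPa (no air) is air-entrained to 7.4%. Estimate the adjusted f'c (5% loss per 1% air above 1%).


Strength loss = (7.4 - 1) * 5 = 32.0%
f'c = 45 * (1 - 32.0/100)
= 30.6 MPa

30.6


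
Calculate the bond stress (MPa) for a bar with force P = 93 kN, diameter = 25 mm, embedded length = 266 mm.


u = P / (pi * db * ld)
= 93 * 1000 / (pi * 25 * 266)
= 4.452 MPa

4.452


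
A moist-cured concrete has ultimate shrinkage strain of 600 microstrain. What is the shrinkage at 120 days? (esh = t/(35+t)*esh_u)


esh(120) = 120 / (35 + 120) * 600
= 120 / 155 * 600
= 464.5 microstrain

464.5


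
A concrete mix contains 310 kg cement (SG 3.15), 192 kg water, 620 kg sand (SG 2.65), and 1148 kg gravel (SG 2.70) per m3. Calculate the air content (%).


Vol cement = 310 / (3.15 * 1000) = 0.098413 m3
Vol water = 192 / 1000 = 0.192 m3
Vol sand = 620 / (2.65 * 1000) = 0.233962 m3
Vol gravel = 1148 / (2.70 * 1000) = 0.425185 m3
Total solid + water volume = 0.94956 m3
Air = (1 - 0.94956) * 100 = 5.04%

5.04


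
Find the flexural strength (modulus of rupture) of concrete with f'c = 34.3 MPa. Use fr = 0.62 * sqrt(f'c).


fr = 0.62 * sqrt(34.3)
= 3.631 MPa

3.631


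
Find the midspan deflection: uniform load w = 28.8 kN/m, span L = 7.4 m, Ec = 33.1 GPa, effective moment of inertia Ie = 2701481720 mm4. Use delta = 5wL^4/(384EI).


Convert: L = 7.4 m = 7400 mm, Ec = 33.1 GPa = 33100 MPa
delta = 5 * 28.8 * 7400^4 / (384 * 33100 * 2701481720)
= 12.58 mm

12.58


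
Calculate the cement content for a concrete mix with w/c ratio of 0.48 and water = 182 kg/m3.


Cement = water / (w/c)
= 182 / 0.48
= 379.2 kg/m3

379.2


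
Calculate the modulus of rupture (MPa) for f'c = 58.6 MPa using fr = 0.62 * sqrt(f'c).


fr = 0.62 * sqrt(58.6)
= 4.746 MPa

4.746


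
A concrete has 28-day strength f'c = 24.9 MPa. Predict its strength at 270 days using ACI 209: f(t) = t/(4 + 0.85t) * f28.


f(270) = 270 / (4 + 0.85 * 270) * 24.9
= 270 / 233.5 * 24.9
= 28.79 MPa

28.79


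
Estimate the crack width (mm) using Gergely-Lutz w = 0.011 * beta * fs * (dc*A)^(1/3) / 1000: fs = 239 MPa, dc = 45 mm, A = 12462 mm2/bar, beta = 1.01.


w = 0.011 * beta * fs * (dc * A)^(1/3) / 1000
= 0.011 * 1.01 * 239 * (45 * 12462)^(1/3) / 1000
= 0.219 mm

0.219


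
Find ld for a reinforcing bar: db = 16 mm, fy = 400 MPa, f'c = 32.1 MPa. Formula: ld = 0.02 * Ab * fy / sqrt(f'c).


Ab = pi * 16^2 / 4 = 201.062 mm2
ld = 0.02 * 201.062 * 400 / sqrt(32.1)
= 283.9 mm

283.9


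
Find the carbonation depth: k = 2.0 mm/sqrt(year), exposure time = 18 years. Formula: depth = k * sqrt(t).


depth = k * sqrt(t)
= 2.0 * sqrt(18)
= 8.49 mm

8.49


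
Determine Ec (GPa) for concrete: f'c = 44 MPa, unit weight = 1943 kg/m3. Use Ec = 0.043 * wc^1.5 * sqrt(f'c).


Ec = 0.043 * 1943^1.5 * sqrt(44) / 1000
= 24.43 GPa

24.43


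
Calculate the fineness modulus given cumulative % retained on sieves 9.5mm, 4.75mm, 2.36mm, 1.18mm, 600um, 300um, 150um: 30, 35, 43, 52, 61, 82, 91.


FM = sum(cumulative % retained) / 100
= 394 / 100
= 3.94

3.94


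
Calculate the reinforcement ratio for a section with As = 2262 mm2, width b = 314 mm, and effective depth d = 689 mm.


rho = As / (b * d)
= 2262 / (314 * 689)
= 0.0105

0.0105


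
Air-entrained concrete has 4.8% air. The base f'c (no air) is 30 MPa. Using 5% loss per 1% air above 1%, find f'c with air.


Strength loss = (4.8 - 1) * 5 = 19.0%
f'c = 30 * (1 - 19.0/100)
= 24.3 MPa

24.3


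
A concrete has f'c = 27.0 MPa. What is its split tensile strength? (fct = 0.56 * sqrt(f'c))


fct = 0.56 * sqrt(27.0)
= 0.56 * 5.196
= 2.91 MPa

2.91


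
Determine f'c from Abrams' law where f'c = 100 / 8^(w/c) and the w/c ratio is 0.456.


f'c = 100 / 8^0.456
= 100 / 2.581
= 38.74 MPa

38.74


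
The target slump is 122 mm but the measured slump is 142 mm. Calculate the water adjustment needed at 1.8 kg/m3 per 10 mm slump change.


Difference = 122 - 142 = -20 mm
Water adjustment = -20 * 1.8 / 10 = -3.6 kg/m3

-3.6


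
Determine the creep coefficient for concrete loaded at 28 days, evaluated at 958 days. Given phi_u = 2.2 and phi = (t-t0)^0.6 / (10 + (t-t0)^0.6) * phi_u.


dt = 958 - 28 = 930
phi = 930^0.6 / (10 + 930^0.6) * 2.2
= 1.888

1.888


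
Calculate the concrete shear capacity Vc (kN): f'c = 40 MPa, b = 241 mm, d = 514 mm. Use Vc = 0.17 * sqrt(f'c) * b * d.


Vc = 0.17 * sqrt(40) * 241 * 514 / 1000
= 133.19 kN

133.19


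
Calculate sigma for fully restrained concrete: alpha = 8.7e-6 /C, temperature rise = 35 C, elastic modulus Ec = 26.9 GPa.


sigma = alpha * dT * Ec
= 8.7e-6 * 35 * 26.9 * 1000
= 8.191 MPa

8.191


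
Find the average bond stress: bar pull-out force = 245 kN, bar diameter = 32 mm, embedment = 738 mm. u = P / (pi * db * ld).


u = P / (pi * db * ld)
= 245 * 1000 / (pi * 32 * 738)
= 3.302 MPa

3.302


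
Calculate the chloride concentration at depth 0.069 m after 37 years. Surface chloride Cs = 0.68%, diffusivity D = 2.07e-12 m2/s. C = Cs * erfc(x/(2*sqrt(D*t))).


t_seconds = 37 * 365.25 * 24 * 3600 = 1167631200.0 s
arg = 0.069 / (2 * sqrt(2.07e-12 * 1167631200.0))
= 0.7017
erfc(0.7017) = 0.321
C = 0.68 * 0.321 = 0.2183%

0.2183


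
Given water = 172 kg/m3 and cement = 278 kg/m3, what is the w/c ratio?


w/c = water / cement
w/c = 172 / 278 = 0.619

0.619


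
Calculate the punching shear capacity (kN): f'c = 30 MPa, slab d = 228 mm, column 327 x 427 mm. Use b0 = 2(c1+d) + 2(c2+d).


b0 = 2*(327 + 228) + 2*(427 + 228) = 2420 mm
Vc = 0.33 * sqrt(30) * 2420 * 228 / 1000
= 997.3 kN

997.3


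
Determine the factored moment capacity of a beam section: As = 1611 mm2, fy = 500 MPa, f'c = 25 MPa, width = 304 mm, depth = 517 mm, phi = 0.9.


a = As * fy / (0.85 * f'c * b)
= 1611 * 500 / (0.85 * 25 * 304)
= 124.6904 mm
Mn = As * fy * (d - a/2) / 10^6
= 366.2244 kN-m
phi*Mn = 0.9 * 366.2244 = 329.6 kN-m

329.6


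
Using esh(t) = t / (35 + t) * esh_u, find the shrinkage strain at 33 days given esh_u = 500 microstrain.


esh(33) = 33 / (35 + 33) * 500
= 33 / 68 * 500
= 242.6 microstrain

242.6


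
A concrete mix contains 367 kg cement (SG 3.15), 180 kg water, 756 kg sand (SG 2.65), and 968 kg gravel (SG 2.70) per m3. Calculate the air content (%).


Vol cement = 367 / (3.15 * 1000) = 0.116508 m3
Vol water = 180 / 1000 = 0.18 m3
Vol sand = 756 / (2.65 * 1000) = 0.285283 m3
Vol gravel = 968 / (2.70 * 1000) = 0.358519 m3
Total solid + water volume = 0.940309 m3
Air = (1 - 0.940309) * 100 = 5.97%

5.97


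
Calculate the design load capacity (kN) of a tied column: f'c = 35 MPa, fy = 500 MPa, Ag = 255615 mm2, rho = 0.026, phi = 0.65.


Ast = rho * Ag = 0.026 * 255615 = 6645.99 mm2
phi*Pn = 0.65 * 0.80 * (0.85 * 35 * (255615 - 6645.99) + 500 * 6645.99) / 1000
= 5579.51 kN

5579.51


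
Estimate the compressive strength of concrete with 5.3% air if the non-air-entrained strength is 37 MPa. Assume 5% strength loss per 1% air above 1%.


Strength loss = (5.3 - 1) * 5 = 21.5%
f'c = 37 * (1 - 21.5/100)
= 29.05 MPa

29.05


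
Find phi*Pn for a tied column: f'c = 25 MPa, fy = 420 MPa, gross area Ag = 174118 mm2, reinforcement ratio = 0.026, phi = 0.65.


Ast = rho * Ag = 0.026 * 174118 = 4527.068 mm2
phi*Pn = 0.65 * 0.80 * (0.85 * 25 * (174118 - 4527.068) + 420 * 4527.068) / 1000
= 2862.69 kN

2862.69


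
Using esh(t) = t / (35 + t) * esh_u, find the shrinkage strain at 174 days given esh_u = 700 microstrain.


esh(174) = 174 / (35 + 174) * 700
= 174 / 209 * 700
= 582.8 microstrain

582.8


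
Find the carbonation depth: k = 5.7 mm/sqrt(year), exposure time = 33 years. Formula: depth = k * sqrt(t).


depth = k * sqrt(t)
= 5.7 * sqrt(33)
= 32.74 mm

32.74


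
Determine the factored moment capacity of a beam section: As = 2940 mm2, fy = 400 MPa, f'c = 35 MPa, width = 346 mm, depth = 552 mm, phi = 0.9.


a = As * fy / (0.85 * f'c * b)
= 2940 * 400 / (0.85 * 35 * 346)
= 114.2469 mm
Mn = As * fy * (d - a/2) / 10^6
= 581.9748 kN-m
phi*Mn = 0.9 * 581.9748 = 523.78 kN-m

523.78


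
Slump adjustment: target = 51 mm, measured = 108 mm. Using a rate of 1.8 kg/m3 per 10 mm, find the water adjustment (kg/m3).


Difference = 51 - 108 = -57 mm
Water adjustment = -57 * 1.8 / 10 = -10.3 kg/m3

-10.3


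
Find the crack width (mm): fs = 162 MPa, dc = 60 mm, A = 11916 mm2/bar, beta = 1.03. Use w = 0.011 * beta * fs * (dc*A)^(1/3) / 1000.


w = 0.011 * beta * fs * (dc * A)^(1/3) / 1000
= 0.011 * 1.03 * 162 * (60 * 11916)^(1/3) / 1000
= 0.164 mm

0.164


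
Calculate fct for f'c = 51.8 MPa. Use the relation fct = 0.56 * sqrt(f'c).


fct = 0.56 * sqrt(51.8)
= 0.56 * 7.197
= 4.03 MPa

4.03


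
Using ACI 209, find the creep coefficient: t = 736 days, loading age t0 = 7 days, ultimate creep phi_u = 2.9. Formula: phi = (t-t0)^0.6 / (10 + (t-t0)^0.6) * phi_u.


dt = 736 - 7 = 729
phi = 729^0.6 / (10 + 729^0.6) * 2.9
= 2.434

2.434


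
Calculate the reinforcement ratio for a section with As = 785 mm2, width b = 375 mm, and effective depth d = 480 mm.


rho = As / (b * d)
= 785 / (375 * 480)
= 0.0044

0.0044


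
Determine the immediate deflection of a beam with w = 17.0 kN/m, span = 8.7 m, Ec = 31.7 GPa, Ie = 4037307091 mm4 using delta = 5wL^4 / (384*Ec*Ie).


Convert: L = 8.7 m = 8700 mm, Ec = 31.7 GPa = 31700 MPa
delta = 5 * 17.0 * 8700^4 / (384 * 31700 * 4037307091)
= 9.91 mm

9.91


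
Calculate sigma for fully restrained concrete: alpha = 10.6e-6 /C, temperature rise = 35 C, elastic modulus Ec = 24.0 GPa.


sigma = alpha * dT * Ec
= 10.6e-6 * 35 * 24.0 * 1000
= 8.904 MPa

8.904


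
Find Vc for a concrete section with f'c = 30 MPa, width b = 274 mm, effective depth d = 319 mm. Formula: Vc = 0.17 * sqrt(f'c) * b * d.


Vc = 0.17 * sqrt(30) * 274 * 319 / 1000
= 81.39 kN

81.39


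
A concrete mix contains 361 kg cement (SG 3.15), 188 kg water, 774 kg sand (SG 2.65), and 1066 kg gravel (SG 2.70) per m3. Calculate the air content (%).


Vol cement = 361 / (3.15 * 1000) = 0.114603 m3
Vol water = 188 / 1000 = 0.188 m3
Vol sand = 774 / (2.65 * 1000) = 0.292075 m3
Vol gravel = 1066 / (2.70 * 1000) = 0.394815 m3
Total solid + water volume = 0.989493 m3
Air = (1 - 0.989493) * 100 = 1.05%

1.05


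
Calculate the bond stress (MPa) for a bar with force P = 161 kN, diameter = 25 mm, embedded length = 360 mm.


u = P / (pi * db * ld)
= 161 * 1000 / (pi * 25 * 360)
= 5.694 MPa

5.694


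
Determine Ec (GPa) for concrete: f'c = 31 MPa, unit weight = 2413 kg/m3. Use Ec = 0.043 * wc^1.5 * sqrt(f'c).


Ec = 0.043 * 2413^1.5 * sqrt(31) / 1000
= 28.38 GPa

28.38


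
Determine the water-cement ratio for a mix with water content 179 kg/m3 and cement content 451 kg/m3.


w/c = water / cement
w/c = 179 / 451 = 0.397

0.397


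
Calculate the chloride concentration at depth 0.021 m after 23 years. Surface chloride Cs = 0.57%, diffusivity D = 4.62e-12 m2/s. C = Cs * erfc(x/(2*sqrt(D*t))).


t_seconds = 23 * 365.25 * 24 * 3600 = 725824800.0 s
arg = 0.021 / (2 * sqrt(4.62e-12 * 725824800.0))
= 0.1813
erfc(0.1813) = 0.7976
C = 0.57 * 0.7976 = 0.4546%

0.4546


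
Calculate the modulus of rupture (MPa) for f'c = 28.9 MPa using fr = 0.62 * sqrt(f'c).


fr = 0.62 * sqrt(28.9)
= 3.333 MPa

3.333


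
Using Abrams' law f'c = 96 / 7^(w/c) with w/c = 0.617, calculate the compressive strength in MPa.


f'c = 96 / 7^0.617
= 96 / 3.322
= 28.9 MPa

28.9


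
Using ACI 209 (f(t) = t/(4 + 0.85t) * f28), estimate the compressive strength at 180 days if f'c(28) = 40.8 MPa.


f(180) = 180 / (4 + 0.85 * 180) * 40.8
= 180 / 157.0 * 40.8
= 46.78 MPa

46.78


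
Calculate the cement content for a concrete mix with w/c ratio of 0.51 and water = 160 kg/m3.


Cement = water / (w/c)
= 160 / 0.51
= 313.7 kg/m3

313.7


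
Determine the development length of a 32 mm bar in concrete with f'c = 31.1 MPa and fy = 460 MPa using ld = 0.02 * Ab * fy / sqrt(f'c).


Ab = pi * 32^2 / 4 = 804.248 mm2
ld = 0.02 * 804.248 * 460 / sqrt(31.1)
= 1326.8 mm

1326.8


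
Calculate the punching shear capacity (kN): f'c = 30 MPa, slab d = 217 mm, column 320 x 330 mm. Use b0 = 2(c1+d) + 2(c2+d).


b0 = 2*(320 + 217) + 2*(330 + 217) = 2168 mm
Vc = 0.33 * sqrt(30) * 2168 * 217 / 1000
= 850.34 kN

850.34


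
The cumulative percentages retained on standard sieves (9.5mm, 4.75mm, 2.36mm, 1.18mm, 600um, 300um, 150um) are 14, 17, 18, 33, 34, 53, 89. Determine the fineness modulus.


FM = sum(cumulative % retained) / 100
= 258 / 100
= 2.58

2.58


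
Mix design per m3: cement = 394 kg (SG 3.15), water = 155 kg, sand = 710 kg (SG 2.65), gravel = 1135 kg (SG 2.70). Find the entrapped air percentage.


Vol cement = 394 / (3.15 * 1000) = 0.125079 m3
Vol water = 155 / 1000 = 0.155 m3
Vol sand = 710 / (2.65 * 1000) = 0.267925 m3
Vol gravel = 1135 / (2.70 * 1000) = 0.42037 m3
Total solid + water volume = 0.968374 m3
Air = (1 - 0.968374) * 100 = 3.16%

3.16


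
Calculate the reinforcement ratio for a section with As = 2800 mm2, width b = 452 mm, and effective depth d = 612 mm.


rho = As / (b * d)
= 2800 / (452 * 612)
= 0.0101

0.0101


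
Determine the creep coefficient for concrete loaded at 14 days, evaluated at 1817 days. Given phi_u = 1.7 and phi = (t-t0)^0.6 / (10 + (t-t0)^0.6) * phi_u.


dt = 1817 - 14 = 1803
phi = 1803^0.6 / (10 + 1803^0.6) * 1.7
= 1.53

1.53


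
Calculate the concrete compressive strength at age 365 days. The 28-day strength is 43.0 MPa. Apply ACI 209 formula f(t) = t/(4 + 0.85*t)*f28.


f(365) = 365 / (4 + 0.85 * 365) * 43.0
= 365 / 314.25 * 43.0
= 49.94 MPa

49.94


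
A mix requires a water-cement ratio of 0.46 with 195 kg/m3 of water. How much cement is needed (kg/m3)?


Cement = water / (w/c)
= 195 / 0.46
= 423.9 kg/m3

423.9


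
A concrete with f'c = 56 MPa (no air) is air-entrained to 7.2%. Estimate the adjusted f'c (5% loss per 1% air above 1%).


Strength loss = (7.2 - 1) * 5 = 31.0%
f'c = 56 * (1 - 31.0/100)
= 38.64 MPa

38.64


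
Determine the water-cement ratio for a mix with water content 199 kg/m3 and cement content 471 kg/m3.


w/c = water / cement
w/c = 199 / 471 = 0.423

0.423


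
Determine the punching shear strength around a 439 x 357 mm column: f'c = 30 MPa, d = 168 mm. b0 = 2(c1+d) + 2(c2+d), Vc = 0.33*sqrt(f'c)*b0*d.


b0 = 2*(439 + 168) + 2*(357 + 168) = 2264 mm
Vc = 0.33 * sqrt(30) * 2264 * 168 / 1000
= 687.48 kN

687.48


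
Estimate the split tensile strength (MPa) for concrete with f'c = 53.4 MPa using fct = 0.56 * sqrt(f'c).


fct = 0.56 * sqrt(53.4)
= 0.56 * 7.308
= 4.092 MPa

4.092


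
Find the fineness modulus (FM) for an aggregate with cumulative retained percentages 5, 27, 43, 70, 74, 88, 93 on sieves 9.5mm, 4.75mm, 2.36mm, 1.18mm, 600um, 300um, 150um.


FM = sum(cumulative % retained) / 100
= 400 / 100
= 4.0

4.0


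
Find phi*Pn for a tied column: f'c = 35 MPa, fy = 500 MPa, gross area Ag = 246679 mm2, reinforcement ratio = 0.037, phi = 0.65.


Ast = rho * Ag = 0.037 * 246679 = 9127.123 mm2
phi*Pn = 0.65 * 0.80 * (0.85 * 35 * (246679 - 9127.123) + 500 * 9127.123) / 1000
= 6047.98 kN

6047.98


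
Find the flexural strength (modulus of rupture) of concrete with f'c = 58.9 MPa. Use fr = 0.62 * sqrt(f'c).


fr = 0.62 * sqrt(58.9)
= 4.758 MPa

4.758


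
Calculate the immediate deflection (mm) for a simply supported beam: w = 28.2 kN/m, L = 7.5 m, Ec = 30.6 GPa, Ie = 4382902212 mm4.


Convert: L = 7.5 m = 7500 mm, Ec = 30.6 GPa = 30600 MPa
delta = 5 * 28.2 * 7500^4 / (384 * 30600 * 4382902212)
= 8.66 mm

8.66


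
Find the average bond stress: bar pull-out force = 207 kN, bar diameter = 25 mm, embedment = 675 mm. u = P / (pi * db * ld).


u = P / (pi * db * ld)
= 207 * 1000 / (pi * 25 * 675)
= 3.905 MPa

3.905


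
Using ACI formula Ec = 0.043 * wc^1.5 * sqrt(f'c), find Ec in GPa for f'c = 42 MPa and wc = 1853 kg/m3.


Ec = 0.043 * 1853^1.5 * sqrt(42) / 1000
= 22.23 GPa

22.23


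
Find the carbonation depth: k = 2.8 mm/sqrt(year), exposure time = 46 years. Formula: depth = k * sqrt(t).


depth = k * sqrt(t)
= 2.8 * sqrt(46)
= 18.99 mm

18.99


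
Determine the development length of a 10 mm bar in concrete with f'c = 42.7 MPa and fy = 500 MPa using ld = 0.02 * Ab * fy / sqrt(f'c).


Ab = pi * 10^2 / 4 = 78.54 mm2
ld = 0.02 * 78.54 * 500 / sqrt(42.7)
= 120.2 mm

120.2


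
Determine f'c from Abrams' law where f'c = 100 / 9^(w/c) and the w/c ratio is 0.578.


f'c = 100 / 9^0.578
= 100 / 3.561
= 28.08 MPa

28.08


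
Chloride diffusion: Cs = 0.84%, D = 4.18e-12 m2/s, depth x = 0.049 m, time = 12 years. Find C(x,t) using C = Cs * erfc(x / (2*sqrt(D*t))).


t_seconds = 12 * 365.25 * 24 * 3600 = 378691200.0 s
arg = 0.049 / (2 * sqrt(4.18e-12 * 378691200.0))
= 0.6158
erfc(0.6158) = 0.3838
C = 0.84 * 0.3838 = 0.3224%

0.3224


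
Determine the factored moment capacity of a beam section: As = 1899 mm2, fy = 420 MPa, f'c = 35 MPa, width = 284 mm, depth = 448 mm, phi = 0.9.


a = As * fy / (0.85 * f'c * b)
= 1899 * 420 / (0.85 * 35 * 284)
= 94.3993 mm
Mn = As * fy * (d - a/2) / 10^6
= 319.6703 kN-m
phi*Mn = 0.9 * 319.6703 = 287.7 kN-m

287.7


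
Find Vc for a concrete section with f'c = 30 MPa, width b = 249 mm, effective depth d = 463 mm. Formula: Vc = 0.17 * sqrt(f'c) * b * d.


Vc = 0.17 * sqrt(30) * 249 * 463 / 1000
= 107.35 kN

107.35


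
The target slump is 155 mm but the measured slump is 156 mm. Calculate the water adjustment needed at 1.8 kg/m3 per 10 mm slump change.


Difference = 155 - 156 = -1 mm
Water adjustment = -1 * 1.8 / 10 = -0.2 kg/m3

-0.2


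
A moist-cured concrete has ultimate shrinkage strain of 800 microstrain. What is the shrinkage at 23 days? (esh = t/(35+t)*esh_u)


esh(23) = 23 / (35 + 23) * 800
= 23 / 58 * 800
= 317.2 microstrain

317.2


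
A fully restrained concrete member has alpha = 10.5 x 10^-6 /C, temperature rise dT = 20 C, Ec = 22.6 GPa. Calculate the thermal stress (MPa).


sigma = alpha * dT * Ec
= 10.5e-6 * 20 * 22.6 * 1000
= 4.746 MPa

4.746


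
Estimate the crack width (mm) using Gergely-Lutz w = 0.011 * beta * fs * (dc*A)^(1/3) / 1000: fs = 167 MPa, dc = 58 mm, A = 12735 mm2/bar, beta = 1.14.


w = 0.011 * beta * fs * (dc * A)^(1/3) / 1000
= 0.011 * 1.14 * 167 * (58 * 12735)^(1/3) / 1000
= 0.189 mm

0.189


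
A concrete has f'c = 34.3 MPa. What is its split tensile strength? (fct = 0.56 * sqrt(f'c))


fct = 0.56 * sqrt(34.3)
= 0.56 * 5.857
= 3.28 MPa

3.28


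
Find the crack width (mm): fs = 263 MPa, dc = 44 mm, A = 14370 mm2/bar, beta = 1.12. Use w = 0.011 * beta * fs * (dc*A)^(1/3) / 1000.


w = 0.011 * beta * fs * (dc * A)^(1/3) / 1000
= 0.011 * 1.12 * 263 * (44 * 14370)^(1/3) / 1000
= 0.278 mm

0.278


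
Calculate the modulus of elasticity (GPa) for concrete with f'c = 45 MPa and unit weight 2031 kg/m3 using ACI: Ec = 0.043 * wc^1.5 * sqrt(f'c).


Ec = 0.043 * 2031^1.5 * sqrt(45) / 1000
= 26.4 GPa

26.4


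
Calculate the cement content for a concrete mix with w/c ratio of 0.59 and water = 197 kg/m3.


Cement = water / (w/c)
= 197 / 0.59
= 333.9 kg/m3

333.9


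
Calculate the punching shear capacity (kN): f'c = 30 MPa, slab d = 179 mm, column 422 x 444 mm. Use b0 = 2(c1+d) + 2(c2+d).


b0 = 2*(422 + 179) + 2*(444 + 179) = 2448 mm
Vc = 0.33 * sqrt(30) * 2448 * 179 / 1000
= 792.03 kN

792.03


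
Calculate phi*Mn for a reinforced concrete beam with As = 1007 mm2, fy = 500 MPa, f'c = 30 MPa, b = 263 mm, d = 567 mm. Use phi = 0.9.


a = As * fy / (0.85 * f'c * b)
= 1007 * 500 / (0.85 * 30 * 263)
= 75.0764 mm
Mn = As * fy * (d - a/2) / 10^6
= 266.584 kN-m
phi*Mn = 0.9 * 266.584 = 239.93 kN-m

239.93


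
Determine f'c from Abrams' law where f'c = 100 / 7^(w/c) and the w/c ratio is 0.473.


f'c = 100 / 7^0.473
= 100 / 2.51
= 39.84 MPa

39.84


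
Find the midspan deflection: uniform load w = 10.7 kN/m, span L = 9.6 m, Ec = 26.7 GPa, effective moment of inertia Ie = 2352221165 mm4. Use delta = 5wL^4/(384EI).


Convert: L = 9.6 m = 9600 mm, Ec = 26.7 GPa = 26700 MPa
delta = 5 * 10.7 * 9600^4 / (384 * 26700 * 2352221165)
= 18.84 mm

18.84


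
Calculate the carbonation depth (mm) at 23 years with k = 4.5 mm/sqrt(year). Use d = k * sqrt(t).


depth = k * sqrt(t)
= 4.5 * sqrt(23)
= 21.58 mm

21.58


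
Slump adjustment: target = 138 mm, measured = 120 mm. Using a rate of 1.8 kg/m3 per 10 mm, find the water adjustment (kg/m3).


Difference = 138 - 120 = 18 mm
Water adjustment = 18 * 1.8 / 10 = 3.2 kg/m3

3.2


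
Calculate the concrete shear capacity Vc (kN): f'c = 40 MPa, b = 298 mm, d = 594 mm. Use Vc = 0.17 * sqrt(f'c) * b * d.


Vc = 0.17 * sqrt(40) * 298 * 594 / 1000
= 190.32 kN

190.32


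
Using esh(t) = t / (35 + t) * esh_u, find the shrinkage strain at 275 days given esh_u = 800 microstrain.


esh(275) = 275 / (35 + 275) * 800
= 275 / 310 * 800
= 709.7 microstrain

709.7


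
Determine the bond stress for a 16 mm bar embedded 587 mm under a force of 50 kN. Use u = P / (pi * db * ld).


u = P / (pi * db * ld)
= 50 * 1000 / (pi * 16 * 587)
= 1.695 MPa

1.695


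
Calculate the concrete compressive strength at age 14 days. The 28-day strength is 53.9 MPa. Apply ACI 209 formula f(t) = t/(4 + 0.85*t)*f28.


f(14) = 14 / (4 + 0.85 * 14) * 53.9
= 14 / 15.9 * 53.9
= 47.46 MPa

47.46


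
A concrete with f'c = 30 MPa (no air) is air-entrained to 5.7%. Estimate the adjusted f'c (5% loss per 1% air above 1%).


Strength loss = (5.7 - 1) * 5 = 23.5%
f'c = 30 * (1 - 23.5/100)
= 22.95 MPa

22.95


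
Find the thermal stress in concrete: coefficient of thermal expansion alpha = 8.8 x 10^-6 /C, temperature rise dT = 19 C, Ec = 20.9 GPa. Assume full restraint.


sigma = alpha * dT * Ec
= 8.8e-6 * 19 * 20.9 * 1000
= 3.494 MPa

3.494


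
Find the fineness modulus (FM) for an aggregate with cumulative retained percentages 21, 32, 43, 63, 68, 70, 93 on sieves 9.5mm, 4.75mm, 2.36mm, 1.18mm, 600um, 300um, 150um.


FM = sum(cumulative % retained) / 100
= 390 / 100
= 3.9

3.9


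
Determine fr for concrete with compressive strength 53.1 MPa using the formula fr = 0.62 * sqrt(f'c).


fr = 0.62 * sqrt(53.1)
= 4.518 MPa

4.518


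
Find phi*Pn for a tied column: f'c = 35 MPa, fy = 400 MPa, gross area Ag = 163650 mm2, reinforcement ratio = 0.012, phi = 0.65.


Ast = rho * Ag = 0.012 * 163650 = 1963.8 mm2
phi*Pn = 0.65 * 0.80 * (0.85 * 35 * (163650 - 1963.8) + 400 * 1963.8) / 1000
= 2909.76 kN

2909.76


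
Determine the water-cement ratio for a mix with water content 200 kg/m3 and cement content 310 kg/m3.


w/c = water / cement
w/c = 200 / 310 = 0.645

0.645


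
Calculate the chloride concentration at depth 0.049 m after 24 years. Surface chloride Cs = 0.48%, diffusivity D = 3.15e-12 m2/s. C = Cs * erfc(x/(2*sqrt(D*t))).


t_seconds = 24 * 365.25 * 24 * 3600 = 757382400.0 s
arg = 0.049 / (2 * sqrt(3.15e-12 * 757382400.0))
= 0.5016
erfc(0.5016) = 0.4781
C = 0.48 * 0.4781 = 0.2295%

0.2295


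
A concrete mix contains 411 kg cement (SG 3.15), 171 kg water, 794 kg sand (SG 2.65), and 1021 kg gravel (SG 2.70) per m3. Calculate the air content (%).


Vol cement = 411 / (3.15 * 1000) = 0.130476 m3
Vol water = 171 / 1000 = 0.171 m3
Vol sand = 794 / (2.65 * 1000) = 0.299623 m3
Vol gravel = 1021 / (2.70 * 1000) = 0.378148 m3
Total solid + water volume = 0.979247 m3
Air = (1 - 0.979247) * 100 = 2.08%

2.08
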